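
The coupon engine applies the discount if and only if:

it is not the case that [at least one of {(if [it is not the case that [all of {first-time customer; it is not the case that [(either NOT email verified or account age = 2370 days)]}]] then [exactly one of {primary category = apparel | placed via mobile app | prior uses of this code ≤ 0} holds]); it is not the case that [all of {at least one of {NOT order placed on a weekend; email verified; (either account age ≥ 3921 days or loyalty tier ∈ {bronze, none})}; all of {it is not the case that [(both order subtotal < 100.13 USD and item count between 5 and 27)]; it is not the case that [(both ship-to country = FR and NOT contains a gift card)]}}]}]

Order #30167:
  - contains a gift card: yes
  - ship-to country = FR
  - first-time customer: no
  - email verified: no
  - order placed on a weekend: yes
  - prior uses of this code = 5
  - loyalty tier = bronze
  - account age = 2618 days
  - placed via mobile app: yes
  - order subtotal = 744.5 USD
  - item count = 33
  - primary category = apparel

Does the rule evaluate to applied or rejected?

Atomic conditions:
  first-time customer: no → false
  NOT email verified: no → true
  account age = 2370 days: 2618 == 2370 is false
  primary category = apparel: apparel == apparel is true
  placed via mobile app: yes → true
  prior uses of this code ≤ 0: 5 ≤ 0 is false
  NOT order placed on a weekend: yes → false
  email verified: no → false
  account age ≥ 3921 days: 2618 ≥ 3921 is false
  loyalty tier ∈ {bronze, none}: bronze is in the set → true
  order subtotal < 100.13 USD: 744.5 < 100.13 is false
  item count between 5 and 27: 33 in [5, 27] is false
  ship-to country = FR: FR == FR is true
  NOT contains a gift card: yes → false
Combine:
[1.1.1.1.2.1] true OR false = true
[1.1.1.1.2] NOT true = false
[1.1.1.1] false AND false = false
[1.1.1] NOT false = true
[1.1.2] exactly-one(true, true, false) = false
[1.1] true → false = false
[1.2.1.1.3] false OR true = true
[1.2.1.1] false OR false OR true = true
[1.2.1.2.1.1] false AND false = false
[1.2.1.2.1] NOT false = true
[1.2.1.2.2.1] true AND false = false
[1.2.1.2.2] NOT false = true
[1.2.1.2] true AND true = true
[1.2.1] true AND true = true
[1.2] NOT true = false
[1] false OR false = false
[root] NOT false = true
Overall: true → applied

Applied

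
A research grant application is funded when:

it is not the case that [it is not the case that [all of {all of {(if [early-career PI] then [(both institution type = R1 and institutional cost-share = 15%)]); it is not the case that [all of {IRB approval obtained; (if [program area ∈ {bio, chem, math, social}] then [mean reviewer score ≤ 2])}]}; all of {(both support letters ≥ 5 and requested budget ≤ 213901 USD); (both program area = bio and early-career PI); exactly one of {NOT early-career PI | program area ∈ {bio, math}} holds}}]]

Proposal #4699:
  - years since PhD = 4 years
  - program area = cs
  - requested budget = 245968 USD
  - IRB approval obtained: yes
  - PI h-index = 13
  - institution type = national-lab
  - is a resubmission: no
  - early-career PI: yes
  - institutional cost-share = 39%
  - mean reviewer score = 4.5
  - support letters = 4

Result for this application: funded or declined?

Atomic conditions:
  early-career PI: yes → true
  institution type = R1: national-lab == R1 is false
  institutional cost-share = 15%: 39 == 15 is false
  IRB approval obtained: yes → true
  program area ∈ {bio, chem, math, social}: cs is not in the set → false
  mean reviewer score ≤ 2: 4.5 ≤ 2 is false
  support letters ≥ 5: 4 ≥ 5 is false
  requested budget ≤ 213901 USD: 245968 ≤ 213901 is false
  program area = bio: cs == bio is false
  NOT early-career PI: yes → false
  program area ∈ {bio, math}: cs is not in the set → false
Combine:
[1.1.1.1.2] false AND false = false
[1.1.1.1] true → false = false
[1.1.1.2.1.2] false → false (antecedent false ⇒ implication holds) = true
[1.1.1.2.1] true AND true = true
[1.1.1.2] NOT true = false
[1.1.1] false AND false = false
[1.1.2.1] false AND false = false
[1.1.2.2] false AND true = false
[1.1.2.3] exactly-one(false, false) = false
[1.1.2] false AND false AND false = false
[1.1] false AND false = false
[1] NOT false = true
[root] NOT true = false
Overall: false → declined

Declined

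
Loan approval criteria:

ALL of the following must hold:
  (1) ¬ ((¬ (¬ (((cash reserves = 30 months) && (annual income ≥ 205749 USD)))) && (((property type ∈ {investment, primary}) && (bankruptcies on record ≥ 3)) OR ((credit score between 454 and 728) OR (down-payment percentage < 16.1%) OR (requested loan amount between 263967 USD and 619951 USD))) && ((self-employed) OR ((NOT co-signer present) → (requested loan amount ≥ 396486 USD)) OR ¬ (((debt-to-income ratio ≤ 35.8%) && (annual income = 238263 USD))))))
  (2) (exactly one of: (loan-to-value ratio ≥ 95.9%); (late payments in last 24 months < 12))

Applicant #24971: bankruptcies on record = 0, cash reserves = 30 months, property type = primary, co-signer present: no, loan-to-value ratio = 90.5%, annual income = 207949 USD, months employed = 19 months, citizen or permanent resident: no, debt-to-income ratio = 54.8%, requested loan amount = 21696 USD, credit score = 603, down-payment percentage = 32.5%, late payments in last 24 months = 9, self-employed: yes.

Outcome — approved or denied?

Atomic conditions:
  cash reserves = 30 months: 30 == 30 is true
  annual income ≥ 205749 USD: 207949 ≥ 205749 is true
  property type ∈ {investment, primary}: primary is in the set → true
  bankruptcies on record ≥ 3: 0 ≥ 3 is false
  credit score between 454 and 728: 603 in [454, 728] is true
  down-payment percentage < 16.1%: 32.5 < 16.1 is false
  requested loan amount between 263967 USD and 619951 USD: 21696 in [263967, 619951] is false
  self-employed: yes → true
  NOT co-signer present: no → true
  requested loan amount ≥ 396486 USD: 21696 ≥ 396486 is false
  debt-to-income ratio ≤ 35.8%: 54.8 ≤ 35.8 is false
  annual income = 238263 USD: 207949 == 238263 is false
  loan-to-value ratio ≥ 95.9%: 90.5 ≥ 95.9 is false
  late payments in last 24 months < 12: 9 < 12 is true
Combine:
[1.1.1.1.1] true AND true = true
[1.1.1.1] NOT true = false
[1.1.1] NOT false = true
[1.1.2.1] true AND false = false
[1.1.2.2] true OR false OR false = true
[1.1.2] false OR true = true
[1.1.3.2] true → false = false
[1.1.3.3.1] false AND false = false
[1.1.3.3] NOT false = true
[1.1.3] true OR false OR true = true
[1.1] true AND true AND true = true
[1] NOT true = false
[2] exactly-one(false, true) = true
[root] false AND true = false
Overall: false → denied

Denied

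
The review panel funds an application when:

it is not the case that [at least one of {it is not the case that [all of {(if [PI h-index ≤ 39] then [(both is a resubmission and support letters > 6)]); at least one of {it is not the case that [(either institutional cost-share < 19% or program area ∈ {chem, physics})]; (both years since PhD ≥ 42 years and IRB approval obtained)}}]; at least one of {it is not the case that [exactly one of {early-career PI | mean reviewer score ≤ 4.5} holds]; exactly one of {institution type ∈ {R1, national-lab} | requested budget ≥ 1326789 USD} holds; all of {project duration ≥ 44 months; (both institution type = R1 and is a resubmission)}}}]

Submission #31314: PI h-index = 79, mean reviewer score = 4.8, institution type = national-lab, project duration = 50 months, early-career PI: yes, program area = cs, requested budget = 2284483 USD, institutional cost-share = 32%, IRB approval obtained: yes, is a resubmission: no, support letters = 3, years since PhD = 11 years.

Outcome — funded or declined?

Atomic conditions:
  PI h-index ≤ 39: 79 ≤ 39 is false
  is a resubmission: no → false
  support letters > 6: 3 > 6 is false
  institutional cost-share < 19%: 32 < 19 is false
  program area ∈ {chem, physics}: cs is not in the set → false
  years since PhD ≥ 42 years: 11 ≥ 42 is false
  IRB approval obtained: yes → true
  early-career PI: yes → true
  mean reviewer score ≤ 4.5: 4.8 ≤ 4.5 is false
  institution type ∈ {R1, national-lab}: national-lab is in the set → true
  requested budget ≥ 1326789 USD: 2284483 ≥ 1326789 is true
  project duration ≥ 44 months: 50 ≥ 44 is true
  institution type = R1: national-lab == R1 is false
Combine:
[1.1.1.1.2] false AND false = false
[1.1.1.1] false → false (antecedent false ⇒ implication holds) = true
[1.1.1.2.1.1] false OR false = false
[1.1.1.2.1] NOT false = true
[1.1.1.2.2] false AND true = false
[1.1.1.2] true OR false = true
[1.1.1] true AND true = true
[1.1] NOT true = false
[1.2.1.1] exactly-one(true, false) = true
[1.2.1] NOT true = false
[1.2.2] exactly-one(true, true) = false
[1.2.3.2] false AND false = false
[1.2.3] true AND false = false
[1.2] false OR false OR false = false
[1] false OR false = false
[root] NOT false = true
Overall: true → funded

Funded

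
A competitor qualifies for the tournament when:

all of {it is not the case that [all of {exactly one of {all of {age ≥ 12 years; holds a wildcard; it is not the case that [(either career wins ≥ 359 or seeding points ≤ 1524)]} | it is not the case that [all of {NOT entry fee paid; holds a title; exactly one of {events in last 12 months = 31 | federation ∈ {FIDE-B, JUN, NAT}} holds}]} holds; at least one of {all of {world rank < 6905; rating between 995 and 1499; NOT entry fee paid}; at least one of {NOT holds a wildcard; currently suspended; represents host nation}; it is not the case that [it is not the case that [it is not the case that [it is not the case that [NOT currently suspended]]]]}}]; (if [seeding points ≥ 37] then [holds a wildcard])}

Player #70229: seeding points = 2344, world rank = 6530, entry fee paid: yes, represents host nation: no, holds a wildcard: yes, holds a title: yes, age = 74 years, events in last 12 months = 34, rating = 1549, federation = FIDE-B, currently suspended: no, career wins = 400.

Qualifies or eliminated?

Eliminated

Atomic conditions:
  age ≥ 12 years: 74 ≥ 12 is true
  holds a wildcard: yes → true
  career wins ≥ 359: 400 ≥ 359 is true
  seeding points ≤ 1524: 2344 ≤ 1524 is false
  NOT entry fee paid: yes → false
  holds a title: yes → true
  events in last 12 months = 31: 34 == 31 is false
  federation ∈ {FIDE-B, JUN, NAT}: FIDE-B is in the set → true
  world rank < 6905: 6530 < 6905 is true
  rating between 995 and 1499: 1549 in [995, 1499] is false
  NOT holds a wildcard: yes → false
  currently suspended: no → false
  represents host nation: no → false
  NOT currently suspended: no → true
  seeding points ≥ 37: 2344 ≥ 37 is true
Combine:
[1.1.1.1.3.1] true OR false = true
[1.1.1.1.3] NOT true = false
[1.1.1.1] true AND true AND false = false
[1.1.1.2.1.3] exactly-one(false, true) = true
[1.1.1.2.1] false AND true AND true = false
[1.1.1.2] NOT false = true
[1.1.1] exactly-one(false, true) = true
[1.1.2.1] true AND false AND false = false
[1.1.2.2] false OR false OR false = false
[1.1.2.3.1.1.1] NOT true = false
[1.1.2.3.1.1] NOT false = true
[1.1.2.3.1] NOT true = false
[1.1.2.3] NOT false = true
[1.1.2] false OR false OR true = true
[1.1] true AND true = true
[1] NOT true = false
[2] true → true = true
[root] false AND true = false
Overall: false → eliminated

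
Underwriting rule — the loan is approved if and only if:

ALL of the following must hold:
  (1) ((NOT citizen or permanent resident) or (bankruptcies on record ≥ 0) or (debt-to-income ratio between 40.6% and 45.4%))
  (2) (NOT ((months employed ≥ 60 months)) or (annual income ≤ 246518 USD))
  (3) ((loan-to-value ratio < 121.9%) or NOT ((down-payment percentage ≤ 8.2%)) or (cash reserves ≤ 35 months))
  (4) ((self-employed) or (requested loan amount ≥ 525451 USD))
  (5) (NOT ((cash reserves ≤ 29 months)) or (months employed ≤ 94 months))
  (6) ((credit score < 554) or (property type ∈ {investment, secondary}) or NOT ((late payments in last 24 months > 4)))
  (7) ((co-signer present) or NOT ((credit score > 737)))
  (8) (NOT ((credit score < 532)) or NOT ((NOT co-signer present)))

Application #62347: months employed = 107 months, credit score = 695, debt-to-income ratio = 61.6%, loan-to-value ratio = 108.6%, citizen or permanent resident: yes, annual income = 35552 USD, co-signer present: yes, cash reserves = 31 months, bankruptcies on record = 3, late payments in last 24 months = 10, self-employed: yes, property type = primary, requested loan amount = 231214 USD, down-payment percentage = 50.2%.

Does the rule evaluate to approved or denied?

Atomic conditions:
  NOT citizen or permanent resident: yes → false
  bankruptcies on record ≥ 0: 3 ≥ 0 is true
  debt-to-income ratio between 40.6% and 45.4%: 61.6 in [40.6, 45.4] is false
  months employed ≥ 60 months: 107 ≥ 60 is true
  annual income ≤ 246518 USD: 35552 ≤ 246518 is true
  loan-to-value ratio < 121.9%: 108.6 < 121.9 is true
  down-payment percentage ≤ 8.2%: 50.2 ≤ 8.2 is false
  cash reserves ≤ 35 months: 31 ≤ 35 is true
  self-employed: yes → true
  requested loan amount ≥ 525451 USD: 231214 ≥ 525451 is false
  cash reserves ≤ 29 months: 31 ≤ 29 is false
  months employed ≤ 94 months: 107 ≤ 94 is false
  credit score < 554: 695 < 554 is false
  property type ∈ {investment, secondary}: primary is not in the set → false
  late payments in last 24 months > 4: 10 > 4 is true
  co-signer present: yes → true
  credit score > 737: 695 > 737 is false
  credit score < 532: 695 < 532 is false
  NOT co-signer present: yes → false
Combine:
[1] false OR true OR false = true
[2.1] NOT true = false
[2] false OR true = true
[3.2] NOT false = true
[3] true OR true OR true = true
[4] true OR false = true
[5.1] NOT false = true
[5] true OR false = true
[6.3] NOT true = false
[6] false OR false OR false = false
[7.2] NOT false = true
[7] true OR true = true
[8.1] NOT false = true
[8.2] NOT false = true
[8] true OR true = true
[root] true AND true AND true AND true AND true AND false AND true AND true = false
Overall: false → denied

Denied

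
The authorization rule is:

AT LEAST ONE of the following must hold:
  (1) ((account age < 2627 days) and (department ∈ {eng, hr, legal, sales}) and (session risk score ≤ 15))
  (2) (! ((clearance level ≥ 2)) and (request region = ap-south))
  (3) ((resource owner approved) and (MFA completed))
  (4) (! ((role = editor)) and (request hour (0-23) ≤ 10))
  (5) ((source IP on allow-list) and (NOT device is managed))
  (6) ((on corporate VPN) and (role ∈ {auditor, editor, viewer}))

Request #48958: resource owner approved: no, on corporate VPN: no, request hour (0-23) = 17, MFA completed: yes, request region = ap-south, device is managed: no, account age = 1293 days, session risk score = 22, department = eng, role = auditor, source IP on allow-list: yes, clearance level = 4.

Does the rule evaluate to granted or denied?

Atomic conditions:
  account age < 2627 days: 1293 < 2627 is true
  department ∈ {eng, hr, legal, sales}: eng is in the set → true
  session risk score ≤ 15: 22 ≤ 15 is false
  clearance level ≥ 2: 4 ≥ 2 is true
  request region = ap-south: ap-south == ap-south is true
  resource owner approved: no → false
  MFA completed: yes → true
  role = editor: auditor == editor is false
  request hour (0-23) ≤ 10: 17 ≤ 10 is false
  source IP on allow-list: yes → true
  NOT device is managed: no → true
  on corporate VPN: no → false
  role ∈ {auditor, editor, viewer}: auditor is in the set → true
Combine:
[1] true AND true AND false = false
[2.1] NOT true = false
[2] false AND true = false
[3] false AND true = false
[4.1] NOT false = true
[4] true AND false = false
[5] true AND true = true
[6] false AND true = false
[root] false OR false OR false OR false OR true OR false = true
Overall: true → granted

Granted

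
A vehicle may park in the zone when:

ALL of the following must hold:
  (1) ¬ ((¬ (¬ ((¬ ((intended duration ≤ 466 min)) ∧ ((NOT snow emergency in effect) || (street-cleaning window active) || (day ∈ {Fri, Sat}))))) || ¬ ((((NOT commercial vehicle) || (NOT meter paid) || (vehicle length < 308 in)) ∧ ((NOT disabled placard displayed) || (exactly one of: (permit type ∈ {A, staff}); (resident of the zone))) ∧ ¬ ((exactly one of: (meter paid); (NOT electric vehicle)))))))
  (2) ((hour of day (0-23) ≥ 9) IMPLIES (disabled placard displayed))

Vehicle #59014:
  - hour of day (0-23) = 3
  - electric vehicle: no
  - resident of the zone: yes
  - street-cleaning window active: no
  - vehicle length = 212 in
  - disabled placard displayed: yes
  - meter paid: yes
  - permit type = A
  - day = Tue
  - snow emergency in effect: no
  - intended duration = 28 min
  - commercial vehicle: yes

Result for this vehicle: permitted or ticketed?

Ticketed

Atomic conditions:
  intended duration ≤ 466 min: 28 ≤ 466 is true
  NOT snow emergency in effect: no → true
  street-cleaning window active: no → false
  day ∈ {Fri, Sat}: Tue is not in the set → false
  NOT commercial vehicle: yes → false
  NOT meter paid: yes → false
  vehicle length < 308 in: 212 < 308 is true
  NOT disabled placard displayed: yes → false
  permit type ∈ {A, staff}: A is in the set → true
  resident of the zone: yes → true
  meter paid: yes → true
  NOT electric vehicle: no → true
  hour of day (0-23) ≥ 9: 3 ≥ 9 is false
  disabled placard displayed: yes → true
Combine:
[1.1.1.1.1.1] NOT true = false
[1.1.1.1.1.2] true OR false OR false = true
[1.1.1.1.1] false AND true = false
[1.1.1.1] NOT false = true
[1.1.1] NOT true = false
[1.1.2.1.1] false OR false OR true = true
[1.1.2.1.2.2] exactly-one(true, true) = false
[1.1.2.1.2] false OR false = false
[1.1.2.1.3.1] exactly-one(true, true) = false
[1.1.2.1.3] NOT false = true
[1.1.2.1] true AND false AND true = false
[1.1.2] NOT false = true
[1.1] false OR true = true
[1] NOT true = false
[2] false → true (antecedent false ⇒ implication holds) = true
[root] false AND true = false
Overall: false → ticketed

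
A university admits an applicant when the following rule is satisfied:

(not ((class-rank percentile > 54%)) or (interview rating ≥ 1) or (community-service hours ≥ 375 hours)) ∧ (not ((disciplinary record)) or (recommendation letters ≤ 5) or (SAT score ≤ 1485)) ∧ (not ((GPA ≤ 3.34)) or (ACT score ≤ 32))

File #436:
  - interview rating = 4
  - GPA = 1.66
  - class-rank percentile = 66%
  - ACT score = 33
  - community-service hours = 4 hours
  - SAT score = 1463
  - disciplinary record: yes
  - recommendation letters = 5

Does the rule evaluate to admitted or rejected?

Atomic conditions:
  class-rank percentile > 54%: 66 > 54 is true
  interview rating ≥ 1: 4 ≥ 1 is true
  community-service hours ≥ 375 hours: 4 ≥ 375 is false
  disciplinary record: yes → true
  recommendation letters ≤ 5: 5 ≤ 5 is true
  SAT score ≤ 1485: 1463 ≤ 1485 is true
  GPA ≤ 3.34: 1.66 ≤ 3.34 is true
  ACT score ≤ 32: 33 ≤ 32 is false
Combine:
[1.1] NOT true = false
[1] false OR true OR false = true
[2.1] NOT true = false
[2] false OR true OR true = true
[3.1] NOT true = false
[3] false OR false = false
[root] true AND true AND false = false
Overall: false → rejected

Rejected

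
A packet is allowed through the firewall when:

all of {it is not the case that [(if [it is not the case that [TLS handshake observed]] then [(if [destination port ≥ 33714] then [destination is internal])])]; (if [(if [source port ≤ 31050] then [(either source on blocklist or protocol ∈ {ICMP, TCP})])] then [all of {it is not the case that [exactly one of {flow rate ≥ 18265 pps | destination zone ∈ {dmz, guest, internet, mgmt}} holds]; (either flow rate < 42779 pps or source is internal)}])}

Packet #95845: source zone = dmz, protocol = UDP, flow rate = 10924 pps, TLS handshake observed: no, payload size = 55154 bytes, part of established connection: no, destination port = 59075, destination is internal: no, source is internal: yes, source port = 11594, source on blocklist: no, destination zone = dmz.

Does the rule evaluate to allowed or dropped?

Atomic conditions:
  TLS handshake observed: no → false
  destination port ≥ 33714: 59075 ≥ 33714 is true
  destination is internal: no → false
  source port ≤ 31050: 11594 ≤ 31050 is true
  source on blocklist: no → false
  protocol ∈ {ICMP, TCP}: UDP is not in the set → false
  flow rate ≥ 18265 pps: 10924 ≥ 18265 is false
  destination zone ∈ {dmz, guest, internet, mgmt}: dmz is in the set → true
  flow rate < 42779 pps: 10924 < 42779 is true
  source is internal: yes → true
Combine:
[1.1.1] NOT false = true
[1.1.2] true → false = false
[1.1] true → false = false
[1] NOT false = true
[2.1.2] false OR false = false
[2.1] true → false = false
[2.2.1.1] exactly-one(false, true) = true
[2.2.1] NOT true = false
[2.2.2] true OR true = true
[2.2] false AND true = false
[2] false → false (antecedent false ⇒ implication holds) = true
[root] true AND true = true
Overall: true → allowed

Allowed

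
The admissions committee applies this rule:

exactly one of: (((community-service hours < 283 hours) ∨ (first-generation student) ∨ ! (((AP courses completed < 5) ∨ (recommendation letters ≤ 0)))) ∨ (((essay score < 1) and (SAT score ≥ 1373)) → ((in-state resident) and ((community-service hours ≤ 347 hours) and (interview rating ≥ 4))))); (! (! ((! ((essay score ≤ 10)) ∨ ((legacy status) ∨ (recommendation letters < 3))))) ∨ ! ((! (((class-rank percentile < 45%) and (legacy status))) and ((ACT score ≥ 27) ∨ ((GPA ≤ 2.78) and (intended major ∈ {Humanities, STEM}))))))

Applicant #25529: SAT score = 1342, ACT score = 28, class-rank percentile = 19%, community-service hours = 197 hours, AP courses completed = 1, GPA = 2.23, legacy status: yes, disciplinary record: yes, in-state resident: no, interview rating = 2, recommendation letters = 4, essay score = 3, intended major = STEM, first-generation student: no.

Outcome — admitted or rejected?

Rejected

Atomic conditions:
  community-service hours < 283 hours: 197 < 283 is true
  first-generation student: no → false
  AP courses completed < 5: 1 < 5 is true
  recommendation letters ≤ 0: 4 ≤ 0 is false
  essay score < 1: 3 < 1 is false
  SAT score ≥ 1373: 1342 ≥ 1373 is false
  in-state resident: no → false
  community-service hours ≤ 347 hours: 197 ≤ 347 is true
  interview rating ≥ 4: 2 ≥ 4 is false
  essay score ≤ 10: 3 ≤ 10 is true
  legacy status: yes → true
  recommendation letters < 3: 4 < 3 is false
  class-rank percentile < 45%: 19 < 45 is true
  ACT score ≥ 27: 28 ≥ 27 is true
  GPA ≤ 2.78: 2.23 ≤ 2.78 is true
  intended major ∈ {Humanities, STEM}: STEM is in the set → true
Combine:
[1.1.3.1] true OR false = true
[1.1.3] NOT true = false
[1.1] true OR false OR false = true
[1.2.1] false AND false = false
[1.2.2.2] true AND false = false
[1.2.2] false AND false = false
[1.2] false → false (antecedent false ⇒ implication holds) = true
[1] true OR true = true
[2.1.1.1.1] NOT true = false
[2.1.1.1.2] true OR false = true
[2.1.1.1] false OR true = true
[2.1.1] NOT true = false
[2.1] NOT false = true
[2.2.1.1.1] true AND true = true
[2.2.1.1] NOT true = false
[2.2.1.2.2] true AND true = true
[2.2.1.2] true OR true = true
[2.2.1] false AND true = false
[2.2] NOT false = true
[2] true OR true = true
[root] exactly-one(true, true) = false
Overall: false → rejected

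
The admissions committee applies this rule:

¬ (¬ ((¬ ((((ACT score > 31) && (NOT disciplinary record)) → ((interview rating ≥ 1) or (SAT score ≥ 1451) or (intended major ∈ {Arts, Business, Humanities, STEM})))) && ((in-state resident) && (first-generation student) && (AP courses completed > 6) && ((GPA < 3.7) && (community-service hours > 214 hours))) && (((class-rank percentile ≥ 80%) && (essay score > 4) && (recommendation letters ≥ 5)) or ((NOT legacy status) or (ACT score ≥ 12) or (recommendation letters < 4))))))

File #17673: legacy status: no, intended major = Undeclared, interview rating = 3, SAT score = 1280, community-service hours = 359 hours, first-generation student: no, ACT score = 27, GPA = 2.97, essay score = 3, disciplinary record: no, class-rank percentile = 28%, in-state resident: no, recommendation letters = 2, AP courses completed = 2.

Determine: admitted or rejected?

Atomic conditions:
  ACT score > 31: 27 > 31 is false
  NOT disciplinary record: no → true
  interview rating ≥ 1: 3 ≥ 1 is true
  SAT score ≥ 1451: 1280 ≥ 1451 is false
  intended major ∈ {Arts, Business, Humanities, STEM}: Undeclared is not in the set → false
  in-state resident: no → false
  first-generation student: no → false
  AP courses completed > 6: 2 > 6 is false
  GPA < 3.7: 2.97 < 3.7 is true
  community-service hours > 214 hours: 359 > 214 is true
  class-rank percentile ≥ 80%: 28 ≥ 80 is false
  essay score > 4: 3 > 4 is false
  recommendation letters ≥ 5: 2 ≥ 5 is false
  NOT legacy status: no → true
  ACT score ≥ 12: 27 ≥ 12 is true
  recommendation letters < 4: 2 < 4 is true
Combine:
[1.1.1.1.1] false AND true = false
[1.1.1.1.2] true OR false OR false = true
[1.1.1.1] false → true (antecedent false ⇒ implication holds) = true
[1.1.1] NOT true = false
[1.1.2.4] true AND true = true
[1.1.2] false AND false AND false AND true = false
[1.1.3.1] false AND false AND false = false
[1.1.3.2] true OR true OR true = true
[1.1.3] false OR true = true
[1.1] false AND false AND true = false
[1] NOT false = true
[root] NOT true = false
Overall: false → rejected

Rejected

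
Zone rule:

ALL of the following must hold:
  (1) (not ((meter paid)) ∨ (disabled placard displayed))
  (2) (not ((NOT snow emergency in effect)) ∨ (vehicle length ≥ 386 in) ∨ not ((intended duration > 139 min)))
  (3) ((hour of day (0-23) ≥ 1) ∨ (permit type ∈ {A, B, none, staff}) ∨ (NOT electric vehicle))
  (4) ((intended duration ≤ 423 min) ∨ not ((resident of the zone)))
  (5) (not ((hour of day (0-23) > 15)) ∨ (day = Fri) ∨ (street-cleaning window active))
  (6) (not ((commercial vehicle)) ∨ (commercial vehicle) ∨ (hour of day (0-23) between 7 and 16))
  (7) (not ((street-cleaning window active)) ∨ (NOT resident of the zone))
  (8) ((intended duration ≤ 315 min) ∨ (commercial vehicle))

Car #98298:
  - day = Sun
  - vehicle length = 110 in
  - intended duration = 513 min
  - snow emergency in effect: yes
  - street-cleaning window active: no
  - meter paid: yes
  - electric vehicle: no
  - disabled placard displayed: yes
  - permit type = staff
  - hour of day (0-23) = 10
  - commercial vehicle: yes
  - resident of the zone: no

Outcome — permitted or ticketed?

Permitted

Atomic conditions:
  meter paid: yes → true
  disabled placard displayed: yes → true
  NOT snow emergency in effect: yes → false
  vehicle length ≥ 386 in: 110 ≥ 386 is false
  intended duration > 139 min: 513 > 139 is true
  hour of day (0-23) ≥ 1: 10 ≥ 1 is true
  permit type ∈ {A, B, none, staff}: staff is in the set → true
  NOT electric vehicle: no → true
  intended duration ≤ 423 min: 513 ≤ 423 is false
  resident of the zone: no → false
  hour of day (0-23) > 15: 10 > 15 is false
  day = Fri: Sun == Fri is false
  street-cleaning window active: no → false
  commercial vehicle: yes → true
  hour of day (0-23) between 7 and 16: 10 in [7, 16] is true
  NOT resident of the zone: no → true
  intended duration ≤ 315 min: 513 ≤ 315 is false
Combine:
[1.1] NOT true = false
[1] false OR true = true
[2.1] NOT false = true
[2.3] NOT true = false
[2] true OR false OR false = true
[3] true OR true OR true = true
[4.2] NOT false = true
[4] false OR true = true
[5.1] NOT false = true
[5] true OR false OR false = true
[6.1] NOT true = false
[6] false OR true OR true = true
[7.1] NOT false = true
[7] true OR true = true
[8] false OR true = true
[root] true AND true AND true AND true AND true AND true AND true AND true = true
Overall: true → permitted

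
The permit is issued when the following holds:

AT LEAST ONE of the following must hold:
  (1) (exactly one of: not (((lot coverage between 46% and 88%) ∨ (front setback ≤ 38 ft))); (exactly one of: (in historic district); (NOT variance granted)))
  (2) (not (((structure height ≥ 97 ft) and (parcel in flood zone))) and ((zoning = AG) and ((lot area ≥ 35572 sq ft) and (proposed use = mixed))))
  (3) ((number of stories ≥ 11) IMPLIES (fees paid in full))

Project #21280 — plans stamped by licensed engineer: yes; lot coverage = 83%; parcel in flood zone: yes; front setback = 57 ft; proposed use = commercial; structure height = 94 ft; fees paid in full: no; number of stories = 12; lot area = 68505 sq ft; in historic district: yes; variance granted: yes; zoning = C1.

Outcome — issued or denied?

Issued

Atomic conditions:
  lot coverage between 46% and 88%: 83 in [46, 88] is true
  front setback ≤ 38 ft: 57 ≤ 38 is false
  in historic district: yes → true
  NOT variance granted: yes → false
  structure height ≥ 97 ft: 94 ≥ 97 is false
  parcel in flood zone: yes → true
  zoning = AG: C1 == AG is false
  lot area ≥ 35572 sq ft: 68505 ≥ 35572 is true
  proposed use = mixed: commercial == mixed is false
  number of stories ≥ 11: 12 ≥ 11 is true
  fees paid in full: no → false
Combine:
[1.1.1] true OR false = true
[1.1] NOT true = false
[1.2] exactly-one(true, false) = true
[1] exactly-one(false, true) = true
[2.1.1] false AND true = false
[2.1] NOT false = true
[2.2.2] true AND false = false
[2.2] false AND false = false
[2] true AND false = false
[3] true → false = false
[root] true OR false OR false = true
Overall: true → issued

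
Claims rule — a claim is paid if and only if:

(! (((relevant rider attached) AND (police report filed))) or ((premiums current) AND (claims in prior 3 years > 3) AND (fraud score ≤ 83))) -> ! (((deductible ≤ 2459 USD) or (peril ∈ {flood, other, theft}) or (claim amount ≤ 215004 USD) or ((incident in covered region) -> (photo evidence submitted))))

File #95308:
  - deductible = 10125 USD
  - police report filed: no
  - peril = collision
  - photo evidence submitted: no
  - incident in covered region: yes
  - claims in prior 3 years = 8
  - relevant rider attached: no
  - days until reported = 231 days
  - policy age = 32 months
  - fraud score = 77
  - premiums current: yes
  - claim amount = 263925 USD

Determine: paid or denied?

Paid

Atomic conditions:
  relevant rider attached: no → false
  police report filed: no → false
  premiums current: yes → true
  claims in prior 3 years > 3: 8 > 3 is true
  fraud score ≤ 83: 77 ≤ 83 is true
  deductible ≤ 2459 USD: 10125 ≤ 2459 is false
  peril ∈ {flood, other, theft}: collision is not in the set → false
  claim amount ≤ 215004 USD: 263925 ≤ 215004 is false
  incident in covered region: yes → true
  photo evidence submitted: no → false
Combine:
[1.1.1] false AND false = false
[1.1] NOT false = true
[1.2] true AND true AND true = true
[1] true OR true = true
[2.1.4] true → false = false
[2.1] false OR false OR false OR false = false
[2] NOT false = true
[root] true → true = true
Overall: true → paid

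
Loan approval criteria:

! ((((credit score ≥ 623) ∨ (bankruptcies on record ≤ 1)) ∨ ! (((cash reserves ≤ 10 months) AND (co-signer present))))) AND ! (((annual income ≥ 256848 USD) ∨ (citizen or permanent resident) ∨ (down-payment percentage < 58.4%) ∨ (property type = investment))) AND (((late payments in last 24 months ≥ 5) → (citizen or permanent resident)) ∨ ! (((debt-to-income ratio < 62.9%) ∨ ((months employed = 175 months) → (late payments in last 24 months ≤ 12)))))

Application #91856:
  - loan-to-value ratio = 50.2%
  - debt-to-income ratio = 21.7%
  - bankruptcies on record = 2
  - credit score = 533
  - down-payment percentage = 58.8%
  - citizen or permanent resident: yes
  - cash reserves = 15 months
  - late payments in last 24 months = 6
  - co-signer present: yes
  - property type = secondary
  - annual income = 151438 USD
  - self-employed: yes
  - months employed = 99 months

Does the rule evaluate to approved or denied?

Atomic conditions:
  credit score ≥ 623: 533 ≥ 623 is false
  bankruptcies on record ≤ 1: 2 ≤ 1 is false
  cash reserves ≤ 10 months: 15 ≤ 10 is false
  co-signer present: yes → true
  annual income ≥ 256848 USD: 151438 ≥ 256848 is false
  citizen or permanent resident: yes → true
  down-payment percentage < 58.4%: 58.8 < 58.4 is false
  property type = investment: secondary == investment is false
  late payments in last 24 months ≥ 5: 6 ≥ 5 is true
  debt-to-income ratio < 62.9%: 21.7 < 62.9 is true
  months employed = 175 months: 99 == 175 is false
  late payments in last 24 months ≤ 12: 6 ≤ 12 is true
Combine:
[1.1.1] false OR false = false
[1.1.2.1] false AND true = false
[1.1.2] NOT false = true
[1.1] false OR true = true
[1] NOT true = false
[2.1] false OR true OR false OR false = true
[2] NOT true = false
[3.1] true → true = true
[3.2.1.2] false → true (antecedent false ⇒ implication holds) = true
[3.2.1] true OR true = true
[3.2] NOT true = false
[3] true OR false = true
[root] false AND false AND true = false
Overall: false → denied

Denied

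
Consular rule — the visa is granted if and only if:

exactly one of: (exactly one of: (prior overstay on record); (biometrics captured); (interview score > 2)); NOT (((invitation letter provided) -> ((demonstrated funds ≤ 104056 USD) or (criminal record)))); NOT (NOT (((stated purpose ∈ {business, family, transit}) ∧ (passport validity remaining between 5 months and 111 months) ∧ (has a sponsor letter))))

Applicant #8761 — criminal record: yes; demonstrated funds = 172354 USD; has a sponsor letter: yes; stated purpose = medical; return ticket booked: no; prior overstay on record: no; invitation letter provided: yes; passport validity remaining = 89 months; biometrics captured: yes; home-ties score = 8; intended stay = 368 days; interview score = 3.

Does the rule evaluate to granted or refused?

Atomic conditions:
  prior overstay on record: no → false
  biometrics captured: yes → true
  interview score > 2: 3 > 2 is true
  invitation letter provided: yes → true
  demonstrated funds ≤ 104056 USD: 172354 ≤ 104056 is false
  criminal record: yes → true
  stated purpose ∈ {business, family, transit}: medical is not in the set → false
  passport validity remaining between 5 months and 111 months: 89 in [5, 111] is true
  has a sponsor letter: yes → true
Combine:
[1] exactly-one(false, true, true) = false
[2.1.2] false OR true = true
[2.1] true → true = true
[2] NOT true = false
[3.1.1] false AND true AND true = false
[3.1] NOT false = true
[3] NOT true = false
[root] exactly-one(false, false, false) = false
Overall: false → refused

Refused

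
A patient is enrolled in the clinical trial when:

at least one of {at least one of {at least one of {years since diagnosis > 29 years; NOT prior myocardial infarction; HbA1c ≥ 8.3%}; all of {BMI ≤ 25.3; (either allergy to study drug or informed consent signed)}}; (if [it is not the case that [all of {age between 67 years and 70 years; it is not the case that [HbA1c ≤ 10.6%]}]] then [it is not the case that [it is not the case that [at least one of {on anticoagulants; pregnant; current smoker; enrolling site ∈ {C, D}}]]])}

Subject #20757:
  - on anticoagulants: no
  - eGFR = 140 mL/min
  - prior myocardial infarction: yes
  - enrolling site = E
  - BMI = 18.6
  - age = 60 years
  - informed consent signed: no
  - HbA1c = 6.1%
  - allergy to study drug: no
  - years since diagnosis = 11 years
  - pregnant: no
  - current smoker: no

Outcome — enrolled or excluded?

Excluded

Atomic conditions:
  years since diagnosis > 29 years: 11 > 29 is false
  NOT prior myocardial infarction: yes → false
  HbA1c ≥ 8.3%: 6.1 ≥ 8.3 is false
  BMI ≤ 25.3: 18.6 ≤ 25.3 is true
  allergy to study drug: no → false
  informed consent signed: no → false
  age between 67 years and 70 years: 60 in [67, 70] is false
  HbA1c ≤ 10.6%: 6.1 ≤ 10.6 is true
  on anticoagulants: no → false
  pregnant: no → false
  current smoker: no → false
  enrolling site ∈ {C, D}: E is not in the set → false
Combine:
[1.1] false OR false OR false = false
[1.2.2] false OR false = false
[1.2] true AND false = false
[1] false OR false = false
[2.1.1.2] NOT true = false
[2.1.1] false AND false = false
[2.1] NOT false = true
[2.2.1.1] false OR false OR false OR false = false
[2.2.1] NOT false = true
[2.2] NOT true = false
[2] true → false = false
[root] false OR false = false
Overall: false → excluded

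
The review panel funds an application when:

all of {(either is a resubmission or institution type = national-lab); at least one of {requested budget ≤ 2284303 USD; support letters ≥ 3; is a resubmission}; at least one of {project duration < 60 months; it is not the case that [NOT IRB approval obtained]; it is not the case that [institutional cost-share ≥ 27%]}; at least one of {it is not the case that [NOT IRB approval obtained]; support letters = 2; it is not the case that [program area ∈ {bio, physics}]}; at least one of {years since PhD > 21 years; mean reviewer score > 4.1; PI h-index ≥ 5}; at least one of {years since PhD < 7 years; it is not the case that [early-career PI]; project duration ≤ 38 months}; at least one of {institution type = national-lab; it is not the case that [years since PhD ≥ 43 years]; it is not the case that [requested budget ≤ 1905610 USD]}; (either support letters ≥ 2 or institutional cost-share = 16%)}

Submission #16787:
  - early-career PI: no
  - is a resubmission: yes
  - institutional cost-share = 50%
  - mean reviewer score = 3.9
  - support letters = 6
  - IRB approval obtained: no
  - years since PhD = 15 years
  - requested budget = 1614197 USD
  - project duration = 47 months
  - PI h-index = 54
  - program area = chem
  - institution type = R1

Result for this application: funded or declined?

Atomic conditions:
  is a resubmission: yes → true
  institution type = national-lab: R1 == national-lab is false
  requested budget ≤ 2284303 USD: 1614197 ≤ 2284303 is true
  support letters ≥ 3: 6 ≥ 3 is true
  project duration < 60 months: 47 < 60 is true
  NOT IRB approval obtained: no → true
  institutional cost-share ≥ 27%: 50 ≥ 27 is true
  support letters = 2: 6 == 2 is false
  program area ∈ {bio, physics}: chem is not in the set → false
  years since PhD > 21 years: 15 > 21 is false
  mean reviewer score > 4.1: 3.9 > 4.1 is false
  PI h-index ≥ 5: 54 ≥ 5 is true
  years since PhD < 7 years: 15 < 7 is false
  early-career PI: no → false
  project duration ≤ 38 months: 47 ≤ 38 is false
  years since PhD ≥ 43 years: 15 ≥ 43 is false
  requested budget ≤ 1905610 USD: 1614197 ≤ 1905610 is true
  support letters ≥ 2: 6 ≥ 2 is true
  institutional cost-share = 16%: 50 == 16 is false
Combine:
[1] true OR false = true
[2] true OR true OR true = true
[3.2] NOT true = false
[3.3] NOT true = false
[3] true OR false OR false = true
[4.1] NOT true = false
[4.3] NOT false = true
[4] false OR false OR true = true
[5] false OR false OR true = true
[6.2] NOT false = true
[6] false OR true OR false = true
[7.2] NOT false = true
[7.3] NOT true = false
[7] false OR true OR false = true
[8] true OR false = true
[root] true AND true AND true AND true AND true AND true AND true AND true = true
Overall: true → funded

Funded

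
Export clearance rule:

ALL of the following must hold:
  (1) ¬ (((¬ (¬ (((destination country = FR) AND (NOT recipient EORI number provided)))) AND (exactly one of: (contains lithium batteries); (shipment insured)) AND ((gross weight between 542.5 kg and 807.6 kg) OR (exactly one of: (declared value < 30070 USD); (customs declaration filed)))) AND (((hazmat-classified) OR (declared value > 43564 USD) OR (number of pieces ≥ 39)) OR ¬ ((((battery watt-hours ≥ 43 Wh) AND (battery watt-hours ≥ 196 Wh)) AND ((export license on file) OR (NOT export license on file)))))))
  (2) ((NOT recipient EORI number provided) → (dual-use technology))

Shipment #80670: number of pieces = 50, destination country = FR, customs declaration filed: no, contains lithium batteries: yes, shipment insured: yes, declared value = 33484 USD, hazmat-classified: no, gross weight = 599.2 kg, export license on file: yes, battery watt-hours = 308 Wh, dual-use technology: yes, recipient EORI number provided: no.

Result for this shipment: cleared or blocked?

Atomic conditions:
  destination country = FR: FR == FR is true
  NOT recipient EORI number provided: no → true
  contains lithium batteries: yes → true
  shipment insured: yes → true
  gross weight between 542.5 kg and 807.6 kg: 599.2 in [542.5, 807.6] is true
  declared value < 30070 USD: 33484 < 30070 is false
  customs declaration filed: no → false
  hazmat-classified: no → false
  declared value > 43564 USD: 33484 > 43564 is false
  number of pieces ≥ 39: 50 ≥ 39 is true
  battery watt-hours ≥ 43 Wh: 308 ≥ 43 is true
  battery watt-hours ≥ 196 Wh: 308 ≥ 196 is true
  export license on file: yes → true
  NOT export license on file: yes → false
  dual-use technology: yes → true
Combine:
[1.1.1.1.1.1] true AND true = true
[1.1.1.1.1] NOT true = false
[1.1.1.1] NOT false = true
[1.1.1.2] exactly-one(true, true) = false
[1.1.1.3.2] exactly-one(false, false) = false
[1.1.1.3] true OR false = true
[1.1.1] true AND false AND true = false
[1.1.2.1] false OR false OR true = true
[1.1.2.2.1.1] true AND true = true
[1.1.2.2.1.2] true OR false = true
[1.1.2.2.1] true AND true = true
[1.1.2.2] NOT true = false
[1.1.2] true OR false = true
[1.1] false AND true = false
[1] NOT false = true
[2] true → true = true
[root] true AND true = true
Overall: true → cleared

Cleared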